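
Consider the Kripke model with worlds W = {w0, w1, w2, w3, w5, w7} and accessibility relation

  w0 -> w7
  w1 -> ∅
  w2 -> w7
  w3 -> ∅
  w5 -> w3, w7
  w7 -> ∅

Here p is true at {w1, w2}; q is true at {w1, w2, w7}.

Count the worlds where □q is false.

1

w0: successors {w7}; q there: w7:T. ✓
w1: no successors, so □q holds vacuously. ✓
w2: successors {w7}; q there: w7:T. ✓
w3: no successors, so □q holds vacuously. ✓
w5: successors {w3, w7}; q there: w3:F, w7:T. ✗
w7: no successors, so □q holds vacuously. ✓
Satisfying worlds: {w0, w1, w2, w3, w7}.
So □q fails at the other 1 world.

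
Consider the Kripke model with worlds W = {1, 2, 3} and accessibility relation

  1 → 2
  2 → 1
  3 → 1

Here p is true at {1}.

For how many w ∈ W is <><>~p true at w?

1: successors {2}; <>~p there: 2:F. ✗
2: successors {1}; <>~p there: 1:T. ✓
3: successors {1}; <>~p there: 1:T. ✓
Satisfying worlds: {2, 3}.

2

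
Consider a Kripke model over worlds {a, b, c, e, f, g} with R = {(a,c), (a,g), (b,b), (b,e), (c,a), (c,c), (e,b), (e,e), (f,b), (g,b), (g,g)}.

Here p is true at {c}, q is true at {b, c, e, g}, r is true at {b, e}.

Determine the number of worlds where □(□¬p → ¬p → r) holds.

4

a: successors {c, g}; □¬p → ¬p → r there: c:T, g:F. ✗
b: successors {b, e}; □¬p → ¬p → r there: b:T, e:T. ✓
c: successors {a, c}; □¬p → ¬p → r there: a:T, c:T. ✓
e: successors {b, e}; □¬p → ¬p → r there: b:T, e:T. ✓
f: successors {b}; □¬p → ¬p → r there: b:T. ✓
g: successors {b, g}; □¬p → ¬p → r there: b:T, g:F. ✗
Satisfying worlds: {b, c, e, f}.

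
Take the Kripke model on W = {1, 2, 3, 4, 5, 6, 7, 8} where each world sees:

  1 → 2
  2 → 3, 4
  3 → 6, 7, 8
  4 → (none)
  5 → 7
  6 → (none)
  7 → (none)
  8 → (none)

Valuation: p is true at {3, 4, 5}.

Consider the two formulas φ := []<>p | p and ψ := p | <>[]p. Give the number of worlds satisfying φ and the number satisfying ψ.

7 and 5

For []<>p | p:
1: []<>p is T, p is F. ✓
2: []<>p is F, p is F. ✗
3: []<>p is F, p is T. ✓
4: []<>p is T, p is T. ✓
5: []<>p is F, p is T. ✓
6: []<>p is T, p is F. ✓
7: []<>p is T, p is F. ✓
8: []<>p is T, p is F. ✓
— 7 worlds.
For p | <>[]p:
1: p is F, <>[]p is T. ✓
2: p is F, <>[]p is T. ✓
3: p is T, <>[]p is T. ✓
4: p is T, <>[]p is F. ✓
5: p is T, <>[]p is T. ✓
6: p is F, <>[]p is F. ✗
7: p is F, <>[]p is F. ✗
8: p is F, <>[]p is F. ✗
— 5 worlds.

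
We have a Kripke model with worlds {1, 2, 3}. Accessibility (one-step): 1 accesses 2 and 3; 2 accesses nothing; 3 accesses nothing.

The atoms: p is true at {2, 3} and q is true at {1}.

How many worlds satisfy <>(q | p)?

1: successors {2, 3}; q | p there: 2:T, 3:T. ✓
2: no successors, so <>(q | p) fails. ✗
3: no successors, so <>(q | p) fails. ✗
Satisfying worlds: {1}.

1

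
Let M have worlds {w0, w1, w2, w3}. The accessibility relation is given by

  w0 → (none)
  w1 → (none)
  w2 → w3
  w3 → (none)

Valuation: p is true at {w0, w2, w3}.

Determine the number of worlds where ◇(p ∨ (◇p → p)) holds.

w0: no successors, so ◇(p ∨ (◇p → p)) fails. ✗
w1: no successors, so ◇(p ∨ (◇p → p)) fails. ✗
w2: successors {w3}; p ∨ (◇p → p) there: w3:T. ✓
w3: no successors, so ◇(p ∨ (◇p → p)) fails. ✗
Satisfying worlds: {w2}.

1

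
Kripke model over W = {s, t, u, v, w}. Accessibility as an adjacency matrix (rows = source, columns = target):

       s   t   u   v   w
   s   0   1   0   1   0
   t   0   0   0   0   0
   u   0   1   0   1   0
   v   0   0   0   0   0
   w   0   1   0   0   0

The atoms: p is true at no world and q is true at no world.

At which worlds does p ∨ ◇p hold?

s: p is F, ◇p is F. ✗
t: p is F, ◇p is F. ✗
u: p is F, ◇p is F. ✗
v: p is F, ◇p is F. ✗
w: p is F, ◇p is F. ✗

∅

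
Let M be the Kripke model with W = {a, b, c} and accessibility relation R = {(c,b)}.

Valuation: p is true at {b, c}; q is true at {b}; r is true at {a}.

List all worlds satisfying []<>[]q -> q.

a: []<>[]q is T, q is F. ✗
b: []<>[]q is T, q is T. ✓
c: []<>[]q is F, q is F. ✓

{b, c}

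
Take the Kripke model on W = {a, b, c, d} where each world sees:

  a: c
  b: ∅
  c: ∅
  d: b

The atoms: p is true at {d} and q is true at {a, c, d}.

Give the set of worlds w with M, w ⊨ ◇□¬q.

a: successors {c}; □¬q there: c:T. ✓
b: no successors, so ◇□¬q fails. ✗
c: no successors, so ◇□¬q fails. ✗
d: successors {b}; □¬q there: b:T. ✓

{a, d}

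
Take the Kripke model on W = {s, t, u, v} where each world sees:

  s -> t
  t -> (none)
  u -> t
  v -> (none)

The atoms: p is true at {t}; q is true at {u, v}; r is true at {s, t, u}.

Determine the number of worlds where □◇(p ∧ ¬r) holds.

2

s: successors {t}; ◇(p ∧ ¬r) there: t:F. ✗
t: no successors, so □◇(p ∧ ¬r) holds vacuously. ✓
u: successors {t}; ◇(p ∧ ¬r) there: t:F. ✗
v: no successors, so □◇(p ∧ ¬r) holds vacuously. ✓
Satisfying worlds: {t, v}.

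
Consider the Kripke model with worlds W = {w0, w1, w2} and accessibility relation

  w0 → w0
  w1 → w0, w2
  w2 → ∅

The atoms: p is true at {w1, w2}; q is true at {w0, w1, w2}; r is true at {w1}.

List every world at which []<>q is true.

w0: successors {w0}; <>q there: w0:T. ✓
w1: successors {w0, w2}; <>q there: w0:T, w2:F. ✗
w2: no successors, so []<>q holds vacuously. ✓

{w0, w2}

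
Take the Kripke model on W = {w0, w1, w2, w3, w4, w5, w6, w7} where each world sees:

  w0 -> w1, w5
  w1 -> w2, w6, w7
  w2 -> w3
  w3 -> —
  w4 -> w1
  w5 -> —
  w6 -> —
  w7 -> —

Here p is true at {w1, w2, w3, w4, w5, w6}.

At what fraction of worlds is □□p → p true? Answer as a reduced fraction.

w0: □□p is F, p is F. ✓
w1: □□p is T, p is T. ✓
w2: □□p is T, p is T. ✓
w3: □□p is T, p is T. ✓
w4: □□p is F, p is T. ✓
w5: □□p is T, p is T. ✓
w6: □□p is T, p is T. ✓
w7: □□p is T, p is F. ✗
That's 7 of 8 worlds, so 7/8.

7/8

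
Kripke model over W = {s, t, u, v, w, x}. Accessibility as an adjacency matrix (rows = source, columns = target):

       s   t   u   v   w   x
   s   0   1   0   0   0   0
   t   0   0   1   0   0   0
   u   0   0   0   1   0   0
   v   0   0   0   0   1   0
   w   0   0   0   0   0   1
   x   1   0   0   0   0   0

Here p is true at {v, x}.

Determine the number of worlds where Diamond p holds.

s: successors {t}; p there: t:F. ✗
t: successors {u}; p there: u:F. ✗
u: successors {v}; p there: v:T. ✓
v: successors {w}; p there: w:F. ✗
w: successors {x}; p there: x:T. ✓
x: successors {s}; p there: s:F. ✗
Satisfying worlds: {u, w}.

2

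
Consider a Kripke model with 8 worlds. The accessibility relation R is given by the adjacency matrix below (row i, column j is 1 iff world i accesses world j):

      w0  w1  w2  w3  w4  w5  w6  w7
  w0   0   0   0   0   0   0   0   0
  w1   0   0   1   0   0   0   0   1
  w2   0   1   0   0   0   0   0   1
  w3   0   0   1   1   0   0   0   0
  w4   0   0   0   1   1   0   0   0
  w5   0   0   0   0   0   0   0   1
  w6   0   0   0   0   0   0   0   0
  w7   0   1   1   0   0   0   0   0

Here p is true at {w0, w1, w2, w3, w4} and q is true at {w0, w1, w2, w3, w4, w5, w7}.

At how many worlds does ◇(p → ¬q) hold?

w0: no successors, so ◇(p → ¬q) fails. ✗
w1: successors {w2, w7}; p → ¬q there: w2:F, w7:T. ✓
w2: successors {w1, w7}; p → ¬q there: w1:F, w7:T. ✓
w3: successors {w2, w3}; p → ¬q there: w2:F, w3:F. ✗
w4: successors {w3, w4}; p → ¬q there: w3:F, w4:F. ✗
w5: successors {w7}; p → ¬q there: w7:T. ✓
w6: no successors, so ◇(p → ¬q) fails. ✗
w7: successors {w1, w2}; p → ¬q there: w1:F, w2:F. ✗
Satisfying worlds: {w1, w2, w5}.

3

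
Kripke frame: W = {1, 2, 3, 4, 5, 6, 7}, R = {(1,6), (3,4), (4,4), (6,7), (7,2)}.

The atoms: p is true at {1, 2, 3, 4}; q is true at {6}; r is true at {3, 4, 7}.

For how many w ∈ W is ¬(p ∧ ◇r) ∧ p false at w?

1: ¬(p ∧ ◇r) is T, p is T. ✓
2: ¬(p ∧ ◇r) is T, p is T. ✓
3: ¬(p ∧ ◇r) is F, p is T. ✗
4: ¬(p ∧ ◇r) is F, p is T. ✗
5: ¬(p ∧ ◇r) is T, p is F. ✗
6: ¬(p ∧ ◇r) is T, p is F. ✗
7: ¬(p ∧ ◇r) is T, p is F. ✗
Satisfying worlds: {1, 2}.
So ¬(p ∧ ◇r) ∧ p fails at the other 5 worlds.

5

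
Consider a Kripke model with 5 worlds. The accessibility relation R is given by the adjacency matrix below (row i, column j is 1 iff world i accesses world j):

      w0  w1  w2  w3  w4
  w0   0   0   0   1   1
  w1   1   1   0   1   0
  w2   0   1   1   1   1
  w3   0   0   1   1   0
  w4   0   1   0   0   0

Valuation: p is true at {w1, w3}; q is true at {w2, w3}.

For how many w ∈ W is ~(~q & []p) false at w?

w0: ~q & []p is F. ✓
w1: ~q & []p is F. ✓
w2: ~q & []p is F. ✓
w3: ~q & []p is F. ✓
w4: ~q & []p is T. ✗
Satisfying worlds: {w0, w1, w2, w3}.
So ~(~q & []p) fails at the other 1 world.

1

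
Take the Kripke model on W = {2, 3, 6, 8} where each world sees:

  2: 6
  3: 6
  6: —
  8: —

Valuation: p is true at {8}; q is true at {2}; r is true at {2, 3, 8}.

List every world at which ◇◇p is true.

∅

2: successors {6}; ◇p there: 6:F. ✗
3: successors {6}; ◇p there: 6:F. ✗
6: no successors, so ◇◇p fails. ✗
8: no successors, so ◇◇p fails. ✗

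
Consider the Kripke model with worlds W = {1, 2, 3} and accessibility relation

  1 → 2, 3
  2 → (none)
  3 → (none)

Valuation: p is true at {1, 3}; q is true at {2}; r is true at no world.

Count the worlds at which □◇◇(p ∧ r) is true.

2

1: successors {2, 3}; ◇◇(p ∧ r) there: 2:F, 3:F. ✗
2: no successors, so □◇◇(p ∧ r) holds vacuously. ✓
3: no successors, so □◇◇(p ∧ r) holds vacuously. ✓
Satisfying worlds: {2, 3}.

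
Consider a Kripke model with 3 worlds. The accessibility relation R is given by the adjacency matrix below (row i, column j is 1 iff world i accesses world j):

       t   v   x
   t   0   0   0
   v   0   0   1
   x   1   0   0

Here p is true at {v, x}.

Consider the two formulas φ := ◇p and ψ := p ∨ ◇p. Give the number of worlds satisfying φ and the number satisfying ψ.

1 and 2

For ◇p:
t: no successors, so ◇p fails. ✗
v: successors {x}; p there: x:T. ✓
x: successors {t}; p there: t:F. ✗
— 1 world.
For p ∨ ◇p:
t: p is F, ◇p is F. ✗
v: p is T, ◇p is T. ✓
x: p is T, ◇p is F. ✓
— 2 worlds.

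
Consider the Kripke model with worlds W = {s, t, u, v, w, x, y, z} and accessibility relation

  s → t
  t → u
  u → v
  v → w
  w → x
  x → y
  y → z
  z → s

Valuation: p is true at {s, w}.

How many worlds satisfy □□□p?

s: successors {t}; □□p there: t:F. ✗
t: successors {u}; □□p there: u:T. ✓
u: successors {v}; □□p there: v:F. ✗
v: successors {w}; □□p there: w:F. ✗
w: successors {x}; □□p there: x:F. ✗
x: successors {y}; □□p there: y:T. ✓
y: successors {z}; □□p there: z:F. ✗
z: successors {s}; □□p there: s:F. ✗
Satisfying worlds: {t, x}.

2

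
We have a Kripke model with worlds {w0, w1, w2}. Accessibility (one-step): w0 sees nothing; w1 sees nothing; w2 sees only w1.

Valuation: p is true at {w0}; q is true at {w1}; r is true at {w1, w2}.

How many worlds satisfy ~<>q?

2

w0: <>q is F. ✓
w1: <>q is F. ✓
w2: <>q is T. ✗
Satisfying worlds: {w0, w1}.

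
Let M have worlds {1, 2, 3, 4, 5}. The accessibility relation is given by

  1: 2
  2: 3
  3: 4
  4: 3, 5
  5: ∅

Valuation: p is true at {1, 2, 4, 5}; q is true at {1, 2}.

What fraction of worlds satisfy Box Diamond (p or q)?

3/5

1: successors {2}; Diamond (p or q) there: 2:F. ✗
2: successors {3}; Diamond (p or q) there: 3:T. ✓
3: successors {4}; Diamond (p or q) there: 4:T. ✓
4: successors {3, 5}; Diamond (p or q) there: 3:T, 5:F. ✗
5: no successors, so Box Diamond (p or q) holds vacuously. ✓
That's 3 of 5 worlds, so 3/5.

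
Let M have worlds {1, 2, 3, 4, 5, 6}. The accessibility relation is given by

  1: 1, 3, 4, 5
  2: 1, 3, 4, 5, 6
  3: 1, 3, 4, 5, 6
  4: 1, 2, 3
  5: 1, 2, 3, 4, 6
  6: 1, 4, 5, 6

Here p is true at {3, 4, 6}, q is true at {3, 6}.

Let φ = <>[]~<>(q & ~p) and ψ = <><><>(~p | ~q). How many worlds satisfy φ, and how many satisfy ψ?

For <>[]~<>(q & ~p):
1: successors {1, 3, 4, 5}; []~<>(q & ~p) there: 1:T, 3:T, 4:T, 5:T. ✓
2: successors {1, 3, 4, 5, 6}; []~<>(q & ~p) there: 1:T, 3:T, 4:T, 5:T, 6:T. ✓
3: successors {1, 3, 4, 5, 6}; []~<>(q & ~p) there: 1:T, 3:T, 4:T, 5:T, 6:T. ✓
4: successors {1, 2, 3}; []~<>(q & ~p) there: 1:T, 2:T, 3:T. ✓
5: successors {1, 2, 3, 4, 6}; []~<>(q & ~p) there: 1:T, 2:T, 3:T, 4:T, 6:T. ✓
6: successors {1, 4, 5, 6}; []~<>(q & ~p) there: 1:T, 4:T, 5:T, 6:T. ✓
— 6 worlds.
For <><><>(~p | ~q):
1: successors {1, 3, 4, 5}; <><>(~p | ~q) there: 1:T, 3:T, 4:T, 5:T. ✓
2: successors {1, 3, 4, 5, 6}; <><>(~p | ~q) there: 1:T, 3:T, 4:T, 5:T, 6:T. ✓
3: successors {1, 3, 4, 5, 6}; <><>(~p | ~q) there: 1:T, 3:T, 4:T, 5:T, 6:T. ✓
4: successors {1, 2, 3}; <><>(~p | ~q) there: 1:T, 2:T, 3:T. ✓
5: successors {1, 2, 3, 4, 6}; <><>(~p | ~q) there: 1:T, 2:T, 3:T, 4:T, 6:T. ✓
6: successors {1, 4, 5, 6}; <><>(~p | ~q) there: 1:T, 4:T, 5:T, 6:T. ✓
— 6 worlds.

6 and 6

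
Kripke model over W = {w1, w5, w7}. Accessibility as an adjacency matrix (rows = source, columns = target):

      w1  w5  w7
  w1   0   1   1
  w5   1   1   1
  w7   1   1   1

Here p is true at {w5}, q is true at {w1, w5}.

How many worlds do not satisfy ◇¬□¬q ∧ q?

1

w1: ◇¬□¬q is T, q is T. ✓
w5: ◇¬□¬q is T, q is T. ✓
w7: ◇¬□¬q is T, q is F. ✗
Satisfying worlds: {w1, w5}.
So ◇¬□¬q ∧ q fails at the other 1 world.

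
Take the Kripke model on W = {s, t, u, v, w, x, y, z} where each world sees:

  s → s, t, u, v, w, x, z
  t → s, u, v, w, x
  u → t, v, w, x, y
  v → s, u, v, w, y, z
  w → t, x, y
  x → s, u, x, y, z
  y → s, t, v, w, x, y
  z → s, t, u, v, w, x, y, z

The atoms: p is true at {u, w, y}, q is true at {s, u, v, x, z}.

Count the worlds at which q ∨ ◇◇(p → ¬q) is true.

8

s: q is T, ◇◇(p → ¬q) is T. ✓
t: q is F, ◇◇(p → ¬q) is T. ✓
u: q is T, ◇◇(p → ¬q) is T. ✓
v: q is T, ◇◇(p → ¬q) is T. ✓
w: q is F, ◇◇(p → ¬q) is T. ✓
x: q is T, ◇◇(p → ¬q) is T. ✓
y: q is F, ◇◇(p → ¬q) is T. ✓
z: q is T, ◇◇(p → ¬q) is T. ✓
Satisfying worlds: {s, t, u, v, w, x, y, z}.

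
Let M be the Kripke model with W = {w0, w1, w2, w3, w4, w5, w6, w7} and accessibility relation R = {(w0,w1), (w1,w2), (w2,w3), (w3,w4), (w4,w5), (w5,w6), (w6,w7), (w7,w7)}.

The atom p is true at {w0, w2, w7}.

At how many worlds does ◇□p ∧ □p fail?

w0: ◇□p is T, □p is F. ✗
w1: ◇□p is F, □p is T. ✗
w2: ◇□p is F, □p is F. ✗
w3: ◇□p is F, □p is F. ✗
w4: ◇□p is F, □p is F. ✗
w5: ◇□p is T, □p is F. ✗
w6: ◇□p is T, □p is T. ✓
w7: ◇□p is T, □p is T. ✓
Satisfying worlds: {w6, w7}.
So ◇□p ∧ □p fails at the other 6 worlds.

6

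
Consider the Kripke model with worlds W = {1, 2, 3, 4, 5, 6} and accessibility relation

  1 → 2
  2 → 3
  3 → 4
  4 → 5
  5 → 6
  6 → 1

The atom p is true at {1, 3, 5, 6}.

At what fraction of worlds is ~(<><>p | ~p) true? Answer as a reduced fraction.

1/6

1: <><>p | ~p is T. ✗
2: <><>p | ~p is T. ✗
3: <><>p | ~p is T. ✗
4: <><>p | ~p is T. ✗
5: <><>p | ~p is T. ✗
6: <><>p | ~p is F. ✓
That's 1 of 6 worlds, so 1/6.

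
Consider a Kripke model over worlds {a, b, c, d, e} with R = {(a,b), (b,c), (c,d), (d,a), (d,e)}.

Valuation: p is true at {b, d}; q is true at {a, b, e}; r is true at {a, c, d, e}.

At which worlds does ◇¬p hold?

{b, d}

a: successors {b}; ¬p there: b:F. ✗
b: successors {c}; ¬p there: c:T. ✓
c: successors {d}; ¬p there: d:F. ✗
d: successors {a, e}; ¬p there: a:T, e:T. ✓
e: no successors, so ◇¬p fails. ✗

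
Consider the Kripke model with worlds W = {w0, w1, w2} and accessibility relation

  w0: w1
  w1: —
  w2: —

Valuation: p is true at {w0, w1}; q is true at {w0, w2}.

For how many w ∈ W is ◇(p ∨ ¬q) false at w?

w0: successors {w1}; p ∨ ¬q there: w1:T. ✓
w1: no successors, so ◇(p ∨ ¬q) fails. ✗
w2: no successors, so ◇(p ∨ ¬q) fails. ✗
Satisfying worlds: {w0}.
So ◇(p ∨ ¬q) fails at the other 2 worlds.

2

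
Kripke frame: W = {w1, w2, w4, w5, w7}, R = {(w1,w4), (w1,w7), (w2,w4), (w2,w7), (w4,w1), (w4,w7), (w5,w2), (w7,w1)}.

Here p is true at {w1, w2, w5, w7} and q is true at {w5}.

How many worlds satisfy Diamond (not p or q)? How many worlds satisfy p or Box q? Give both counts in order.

For Diamond (not p or q):
w1: successors {w4, w7}; not p or q there: w4:T, w7:F. ✓
w2: successors {w4, w7}; not p or q there: w4:T, w7:F. ✓
w4: successors {w1, w7}; not p or q there: w1:F, w7:F. ✗
w5: successors {w2}; not p or q there: w2:F. ✗
w7: successors {w1}; not p or q there: w1:F. ✗
— 2 worlds.
For p or Box q:
w1: p is T, Box q is F. ✓
w2: p is T, Box q is F. ✓
w4: p is F, Box q is F. ✗
w5: p is T, Box q is F. ✓
w7: p is T, Box q is F. ✓
— 4 worlds.

2 and 4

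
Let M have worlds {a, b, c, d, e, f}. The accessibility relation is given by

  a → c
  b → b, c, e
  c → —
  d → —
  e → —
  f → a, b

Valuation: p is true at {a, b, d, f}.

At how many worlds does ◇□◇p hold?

a: successors {c}; □◇p there: c:T. ✓
b: successors {b, c, e}; □◇p there: b:F, c:T, e:T. ✓
c: no successors, so ◇□◇p fails. ✗
d: no successors, so ◇□◇p fails. ✗
e: no successors, so ◇□◇p fails. ✗
f: successors {a, b}; □◇p there: a:F, b:F. ✗
Satisfying worlds: {a, b}.

2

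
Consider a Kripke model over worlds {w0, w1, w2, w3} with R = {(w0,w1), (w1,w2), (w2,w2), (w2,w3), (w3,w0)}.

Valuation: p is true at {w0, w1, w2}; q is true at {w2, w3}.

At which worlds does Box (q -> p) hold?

w0: successors {w1}; q -> p there: w1:T. ✓
w1: successors {w2}; q -> p there: w2:T. ✓
w2: successors {w2, w3}; q -> p there: w2:T, w3:F. ✗
w3: successors {w0}; q -> p there: w0:T. ✓

{w0, w1, w3}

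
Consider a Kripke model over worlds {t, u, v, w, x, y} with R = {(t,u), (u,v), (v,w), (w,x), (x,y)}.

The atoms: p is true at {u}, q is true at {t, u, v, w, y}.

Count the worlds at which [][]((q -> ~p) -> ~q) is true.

t: successors {u}; []((q -> ~p) -> ~q) there: u:F. ✗
u: successors {v}; []((q -> ~p) -> ~q) there: v:F. ✗
v: successors {w}; []((q -> ~p) -> ~q) there: w:T. ✓
w: successors {x}; []((q -> ~p) -> ~q) there: x:F. ✗
x: successors {y}; []((q -> ~p) -> ~q) there: y:T. ✓
y: no successors, so [][]((q -> ~p) -> ~q) holds vacuously. ✓
Satisfying worlds: {v, x, y}.

3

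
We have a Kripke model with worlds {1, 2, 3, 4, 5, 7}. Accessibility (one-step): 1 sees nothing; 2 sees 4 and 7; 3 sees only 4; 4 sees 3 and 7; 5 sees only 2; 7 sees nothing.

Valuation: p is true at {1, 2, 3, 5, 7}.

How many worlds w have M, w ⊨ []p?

1: no successors, so []p holds vacuously. ✓
2: successors {4, 7}; p there: 4:F, 7:T. ✗
3: successors {4}; p there: 4:F. ✗
4: successors {3, 7}; p there: 3:T, 7:T. ✓
5: successors {2}; p there: 2:T. ✓
7: no successors, so []p holds vacuously. ✓
Satisfying worlds: {1, 4, 5, 7}.

4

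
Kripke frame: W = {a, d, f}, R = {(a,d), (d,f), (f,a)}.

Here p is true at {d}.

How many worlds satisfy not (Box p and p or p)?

a: Box p and p or p is F. ✓
d: Box p and p or p is T. ✗
f: Box p and p or p is F. ✓
Satisfying worlds: {a, f}.

2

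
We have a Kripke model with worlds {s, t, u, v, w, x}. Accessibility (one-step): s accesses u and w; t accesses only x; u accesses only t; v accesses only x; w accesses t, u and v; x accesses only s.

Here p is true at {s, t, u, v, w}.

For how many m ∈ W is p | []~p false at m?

s: p is T, []~p is F. ✓
t: p is T, []~p is T. ✓
u: p is T, []~p is F. ✓
v: p is T, []~p is T. ✓
w: p is T, []~p is F. ✓
x: p is F, []~p is F. ✗
Satisfying worlds: {s, t, u, v, w}.
So p | []~p fails at the other 1 world.

1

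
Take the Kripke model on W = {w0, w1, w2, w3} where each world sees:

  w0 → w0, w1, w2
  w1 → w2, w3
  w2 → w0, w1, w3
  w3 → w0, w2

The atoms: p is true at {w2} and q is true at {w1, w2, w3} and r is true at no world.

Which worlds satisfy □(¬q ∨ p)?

{w3}

w0: successors {w0, w1, w2}; ¬q ∨ p there: w0:T, w1:F, w2:T. ✗
w1: successors {w2, w3}; ¬q ∨ p there: w2:T, w3:F. ✗
w2: successors {w0, w1, w3}; ¬q ∨ p there: w0:T, w1:F, w3:F. ✗
w3: successors {w0, w2}; ¬q ∨ p there: w0:T, w2:T. ✓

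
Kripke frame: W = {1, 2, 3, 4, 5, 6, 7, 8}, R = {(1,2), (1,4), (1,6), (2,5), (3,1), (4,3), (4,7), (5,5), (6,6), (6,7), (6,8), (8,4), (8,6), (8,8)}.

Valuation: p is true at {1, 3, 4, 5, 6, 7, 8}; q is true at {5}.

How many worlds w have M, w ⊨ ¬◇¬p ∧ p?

1: ¬◇¬p is F, p is T. ✗
2: ¬◇¬p is T, p is F. ✗
3: ¬◇¬p is T, p is T. ✓
4: ¬◇¬p is T, p is T. ✓
5: ¬◇¬p is T, p is T. ✓
6: ¬◇¬p is T, p is T. ✓
7: ¬◇¬p is T, p is T. ✓
8: ¬◇¬p is T, p is T. ✓
Satisfying worlds: {3, 4, 5, 6, 7, 8}.

6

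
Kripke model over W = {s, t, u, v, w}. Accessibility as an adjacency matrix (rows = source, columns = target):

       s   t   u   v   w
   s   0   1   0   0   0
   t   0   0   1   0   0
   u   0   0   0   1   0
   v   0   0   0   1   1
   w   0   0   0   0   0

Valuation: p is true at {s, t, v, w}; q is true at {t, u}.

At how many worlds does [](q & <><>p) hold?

3

s: successors {t}; q & <><>p there: t:T. ✓
t: successors {u}; q & <><>p there: u:T. ✓
u: successors {v}; q & <><>p there: v:F. ✗
v: successors {v, w}; q & <><>p there: v:F, w:F. ✗
w: no successors, so [](q & <><>p) holds vacuously. ✓
Satisfying worlds: {s, t, w}.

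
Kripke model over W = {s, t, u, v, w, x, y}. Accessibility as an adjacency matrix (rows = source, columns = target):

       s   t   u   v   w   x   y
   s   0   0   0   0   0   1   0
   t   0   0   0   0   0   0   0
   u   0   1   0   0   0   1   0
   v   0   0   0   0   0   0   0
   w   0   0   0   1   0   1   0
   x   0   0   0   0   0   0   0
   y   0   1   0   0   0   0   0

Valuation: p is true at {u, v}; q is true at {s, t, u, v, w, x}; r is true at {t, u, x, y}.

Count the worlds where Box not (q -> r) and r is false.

5

s: Box not (q -> r) is F, r is F. ✗
t: Box not (q -> r) is T, r is T. ✓
u: Box not (q -> r) is F, r is T. ✗
v: Box not (q -> r) is T, r is F. ✗
w: Box not (q -> r) is F, r is F. ✗
x: Box not (q -> r) is T, r is T. ✓
y: Box not (q -> r) is F, r is T. ✗
Satisfying worlds: {t, x}.
So Box not (q -> r) and r fails at the other 5 worlds.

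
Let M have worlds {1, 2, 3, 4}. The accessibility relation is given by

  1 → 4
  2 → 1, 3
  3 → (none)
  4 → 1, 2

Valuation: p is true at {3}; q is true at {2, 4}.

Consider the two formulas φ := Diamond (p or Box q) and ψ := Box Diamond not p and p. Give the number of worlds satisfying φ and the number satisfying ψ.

For Diamond (p or Box q):
1: successors {4}; p or Box q there: 4:F. ✗
2: successors {1, 3}; p or Box q there: 1:T, 3:T. ✓
3: no successors, so Diamond (p or Box q) fails. ✗
4: successors {1, 2}; p or Box q there: 1:T, 2:F. ✓
— 2 worlds.
For Box Diamond not p and p:
1: Box Diamond not p is T, p is F. ✗
2: Box Diamond not p is F, p is F. ✗
3: Box Diamond not p is T, p is T. ✓
4: Box Diamond not p is T, p is F. ✗
— 1 world.

2 and 1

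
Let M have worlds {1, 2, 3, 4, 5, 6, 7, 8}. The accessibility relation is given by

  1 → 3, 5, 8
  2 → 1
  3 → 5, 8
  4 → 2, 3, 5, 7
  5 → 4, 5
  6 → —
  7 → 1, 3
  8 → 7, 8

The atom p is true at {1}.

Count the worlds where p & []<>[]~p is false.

7

1: p is T, []<>[]~p is T. ✓
2: p is F, []<>[]~p is T. ✗
3: p is F, []<>[]~p is T. ✗
4: p is F, []<>[]~p is T. ✗
5: p is F, []<>[]~p is T. ✗
6: p is F, []<>[]~p is T. ✗
7: p is F, []<>[]~p is T. ✗
8: p is F, []<>[]~p is T. ✗
Satisfying worlds: {1}.
So p & []<>[]~p fails at the other 7 worlds.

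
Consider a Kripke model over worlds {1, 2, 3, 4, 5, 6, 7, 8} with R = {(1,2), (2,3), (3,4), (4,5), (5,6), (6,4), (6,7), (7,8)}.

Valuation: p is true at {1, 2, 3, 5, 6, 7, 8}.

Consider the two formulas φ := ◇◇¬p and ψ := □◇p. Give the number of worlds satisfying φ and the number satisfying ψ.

For ◇◇¬p:
1: successors {2}; ◇¬p there: 2:F. ✗
2: successors {3}; ◇¬p there: 3:T. ✓
3: successors {4}; ◇¬p there: 4:F. ✗
4: successors {5}; ◇¬p there: 5:F. ✗
5: successors {6}; ◇¬p there: 6:T. ✓
6: successors {4, 7}; ◇¬p there: 4:F, 7:F. ✗
7: successors {8}; ◇¬p there: 8:F. ✗
8: no successors, so ◇◇¬p fails. ✗
— 2 worlds.
For □◇p:
1: successors {2}; ◇p there: 2:T. ✓
2: successors {3}; ◇p there: 3:F. ✗
3: successors {4}; ◇p there: 4:T. ✓
4: successors {5}; ◇p there: 5:T. ✓
5: successors {6}; ◇p there: 6:T. ✓
6: successors {4, 7}; ◇p there: 4:T, 7:T. ✓
7: successors {8}; ◇p there: 8:F. ✗
8: no successors, so □◇p holds vacuously. ✓
— 6 worlds.

2 and 6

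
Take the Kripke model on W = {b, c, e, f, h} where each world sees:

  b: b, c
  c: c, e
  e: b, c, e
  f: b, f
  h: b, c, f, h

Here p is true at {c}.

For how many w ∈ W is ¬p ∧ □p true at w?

b: ¬p is T, □p is F. ✗
c: ¬p is F, □p is F. ✗
e: ¬p is T, □p is F. ✗
f: ¬p is T, □p is F. ✗
h: ¬p is T, □p is F. ✗
Satisfying worlds: ∅.

0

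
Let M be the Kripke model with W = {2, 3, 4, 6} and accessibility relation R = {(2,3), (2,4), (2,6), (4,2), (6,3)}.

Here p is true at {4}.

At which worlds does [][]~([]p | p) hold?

2: successors {3, 4, 6}; []~([]p | p) there: 3:T, 4:T, 6:F. ✗
3: no successors, so [][]~([]p | p) holds vacuously. ✓
4: successors {2}; []~([]p | p) there: 2:F. ✗
6: successors {3}; []~([]p | p) there: 3:T. ✓

{3, 6}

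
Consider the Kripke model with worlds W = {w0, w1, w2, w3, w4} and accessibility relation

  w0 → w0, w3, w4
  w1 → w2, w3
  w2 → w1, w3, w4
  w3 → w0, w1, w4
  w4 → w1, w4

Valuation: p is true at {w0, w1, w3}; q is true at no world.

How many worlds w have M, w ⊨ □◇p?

5

w0: successors {w0, w3, w4}; ◇p there: w0:T, w3:T, w4:T. ✓
w1: successors {w2, w3}; ◇p there: w2:T, w3:T. ✓
w2: successors {w1, w3, w4}; ◇p there: w1:T, w3:T, w4:T. ✓
w3: successors {w0, w1, w4}; ◇p there: w0:T, w1:T, w4:T. ✓
w4: successors {w1, w4}; ◇p there: w1:T, w4:T. ✓
Satisfying worlds: {w0, w1, w2, w3, w4}.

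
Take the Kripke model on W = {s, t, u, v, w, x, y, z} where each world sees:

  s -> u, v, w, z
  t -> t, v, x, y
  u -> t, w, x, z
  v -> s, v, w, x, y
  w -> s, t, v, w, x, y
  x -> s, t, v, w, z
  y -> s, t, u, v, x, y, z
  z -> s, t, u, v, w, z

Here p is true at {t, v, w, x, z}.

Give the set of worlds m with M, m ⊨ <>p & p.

s: <>p is T, p is F. ✗
t: <>p is T, p is T. ✓
u: <>p is T, p is F. ✗
v: <>p is T, p is T. ✓
w: <>p is T, p is T. ✓
x: <>p is T, p is T. ✓
y: <>p is T, p is F. ✗
z: <>p is T, p is T. ✓

{t, v, w, x, z}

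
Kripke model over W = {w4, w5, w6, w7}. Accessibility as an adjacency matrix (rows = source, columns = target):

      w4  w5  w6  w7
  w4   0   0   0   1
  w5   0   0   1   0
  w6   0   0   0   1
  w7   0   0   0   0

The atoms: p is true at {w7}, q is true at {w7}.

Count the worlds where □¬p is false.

2

w4: successors {w7}; ¬p there: w7:F. ✗
w5: successors {w6}; ¬p there: w6:T. ✓
w6: successors {w7}; ¬p there: w7:F. ✗
w7: no successors, so □¬p holds vacuously. ✓
Satisfying worlds: {w5, w7}.
So □¬p fails at the other 2 worlds.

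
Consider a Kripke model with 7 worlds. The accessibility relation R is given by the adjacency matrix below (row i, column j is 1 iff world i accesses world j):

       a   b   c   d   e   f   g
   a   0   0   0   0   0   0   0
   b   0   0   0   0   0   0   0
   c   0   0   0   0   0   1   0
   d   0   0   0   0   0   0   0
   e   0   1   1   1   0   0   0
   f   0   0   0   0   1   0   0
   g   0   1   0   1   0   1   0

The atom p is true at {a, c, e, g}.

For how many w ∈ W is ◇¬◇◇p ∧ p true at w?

a: ◇¬◇◇p is F, p is T. ✗
b: ◇¬◇◇p is F, p is F. ✗
c: ◇¬◇◇p is F, p is T. ✗
d: ◇¬◇◇p is F, p is F. ✗
e: ◇¬◇◇p is T, p is T. ✓
f: ◇¬◇◇p is T, p is F. ✗
g: ◇¬◇◇p is T, p is T. ✓
Satisfying worlds: {e, g}.

2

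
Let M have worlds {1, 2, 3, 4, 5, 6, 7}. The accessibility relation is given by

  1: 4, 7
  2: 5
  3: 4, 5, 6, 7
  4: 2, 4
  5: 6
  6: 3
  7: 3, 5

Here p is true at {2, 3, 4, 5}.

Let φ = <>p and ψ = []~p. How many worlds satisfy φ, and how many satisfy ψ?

For <>p:
1: successors {4, 7}; p there: 4:T, 7:F. ✓
2: successors {5}; p there: 5:T. ✓
3: successors {4, 5, 6, 7}; p there: 4:T, 5:T, 6:F, 7:F. ✓
4: successors {2, 4}; p there: 2:T, 4:T. ✓
5: successors {6}; p there: 6:F. ✗
6: successors {3}; p there: 3:T. ✓
7: successors {3, 5}; p there: 3:T, 5:T. ✓
— 6 worlds.
For []~p:
1: successors {4, 7}; ~p there: 4:F, 7:T. ✗
2: successors {5}; ~p there: 5:F. ✗
3: successors {4, 5, 6, 7}; ~p there: 4:F, 5:F, 6:T, 7:T. ✗
4: successors {2, 4}; ~p there: 2:F, 4:F. ✗
5: successors {6}; ~p there: 6:T. ✓
6: successors {3}; ~p there: 3:F. ✗
7: successors {3, 5}; ~p there: 3:F, 5:F. ✗
— 1 world.

6 and 1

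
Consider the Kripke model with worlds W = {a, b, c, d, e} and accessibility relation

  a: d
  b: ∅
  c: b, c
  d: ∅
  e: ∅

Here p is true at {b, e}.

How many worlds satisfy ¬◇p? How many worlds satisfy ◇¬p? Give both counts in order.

For ¬◇p:
a: ◇p is F. ✓
b: ◇p is F. ✓
c: ◇p is T. ✗
d: ◇p is F. ✓
e: ◇p is F. ✓
— 4 worlds.
For ◇¬p:
a: successors {d}; ¬p there: d:T. ✓
b: no successors, so ◇¬p fails. ✗
c: successors {b, c}; ¬p there: b:F, c:T. ✓
d: no successors, so ◇¬p fails. ✗
e: no successors, so ◇¬p fails. ✗
— 2 worlds.

4 and 2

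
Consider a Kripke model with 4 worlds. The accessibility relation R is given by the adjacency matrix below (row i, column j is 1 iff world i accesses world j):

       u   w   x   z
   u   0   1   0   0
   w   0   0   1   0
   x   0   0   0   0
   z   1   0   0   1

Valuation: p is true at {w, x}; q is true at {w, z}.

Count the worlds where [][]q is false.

2

u: successors {w}; []q there: w:F. ✗
w: successors {x}; []q there: x:T. ✓
x: no successors, so [][]q holds vacuously. ✓
z: successors {u, z}; []q there: u:T, z:F. ✗
Satisfying worlds: {w, x}.
So [][]q fails at the other 2 worlds.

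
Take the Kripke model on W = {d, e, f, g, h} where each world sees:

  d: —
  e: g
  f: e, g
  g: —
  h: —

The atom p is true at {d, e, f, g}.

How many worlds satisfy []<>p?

3

d: no successors, so []<>p holds vacuously. ✓
e: successors {g}; <>p there: g:F. ✗
f: successors {e, g}; <>p there: e:T, g:F. ✗
g: no successors, so []<>p holds vacuously. ✓
h: no successors, so []<>p holds vacuously. ✓
Satisfying worlds: {d, g, h}.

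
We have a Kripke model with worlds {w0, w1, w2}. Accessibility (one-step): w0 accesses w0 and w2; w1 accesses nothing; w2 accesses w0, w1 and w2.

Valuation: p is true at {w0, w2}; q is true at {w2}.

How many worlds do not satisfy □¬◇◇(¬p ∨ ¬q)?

w0: successors {w0, w2}; ¬◇◇(¬p ∨ ¬q) there: w0:F, w2:F. ✗
w1: no successors, so □¬◇◇(¬p ∨ ¬q) holds vacuously. ✓
w2: successors {w0, w1, w2}; ¬◇◇(¬p ∨ ¬q) there: w0:F, w1:T, w2:F. ✗
Satisfying worlds: {w1}.
So □¬◇◇(¬p ∨ ¬q) fails at the other 2 worlds.

2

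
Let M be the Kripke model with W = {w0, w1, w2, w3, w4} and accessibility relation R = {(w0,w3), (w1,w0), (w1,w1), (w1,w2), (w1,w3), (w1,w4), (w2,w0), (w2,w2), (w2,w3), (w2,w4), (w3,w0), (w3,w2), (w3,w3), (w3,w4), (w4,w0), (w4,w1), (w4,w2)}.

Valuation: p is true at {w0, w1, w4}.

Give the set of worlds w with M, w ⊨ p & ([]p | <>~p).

{w0, w1, w4}

w0: p is T, []p | <>~p is T. ✓
w1: p is T, []p | <>~p is T. ✓
w2: p is F, []p | <>~p is T. ✗
w3: p is F, []p | <>~p is T. ✗
w4: p is T, []p | <>~p is T. ✓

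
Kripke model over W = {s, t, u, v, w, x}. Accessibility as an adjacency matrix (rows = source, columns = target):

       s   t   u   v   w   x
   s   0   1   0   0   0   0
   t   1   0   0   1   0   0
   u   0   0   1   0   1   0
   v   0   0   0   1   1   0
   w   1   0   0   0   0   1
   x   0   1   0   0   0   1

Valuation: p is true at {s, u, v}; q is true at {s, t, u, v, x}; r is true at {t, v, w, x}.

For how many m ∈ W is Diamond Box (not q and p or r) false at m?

s: successors {t}; Box (not q and p or r) there: t:F. ✗
t: successors {s, v}; Box (not q and p or r) there: s:T, v:T. ✓
u: successors {u, w}; Box (not q and p or r) there: u:F, w:F. ✗
v: successors {v, w}; Box (not q and p or r) there: v:T, w:F. ✓
w: successors {s, x}; Box (not q and p or r) there: s:T, x:T. ✓
x: successors {t, x}; Box (not q and p or r) there: t:F, x:T. ✓
Satisfying worlds: {t, v, w, x}.
So Diamond Box (not q and p or r) fails at the other 2 worlds.

2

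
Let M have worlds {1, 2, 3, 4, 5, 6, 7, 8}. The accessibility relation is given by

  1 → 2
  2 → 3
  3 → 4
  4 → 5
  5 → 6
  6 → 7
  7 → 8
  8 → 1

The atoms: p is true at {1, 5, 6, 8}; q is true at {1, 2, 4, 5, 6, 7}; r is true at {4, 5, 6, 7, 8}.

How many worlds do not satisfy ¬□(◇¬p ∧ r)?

1

1: □(◇¬p ∧ r) is F. ✓
2: □(◇¬p ∧ r) is F. ✓
3: □(◇¬p ∧ r) is F. ✓
4: □(◇¬p ∧ r) is F. ✓
5: □(◇¬p ∧ r) is T. ✗
6: □(◇¬p ∧ r) is F. ✓
7: □(◇¬p ∧ r) is F. ✓
8: □(◇¬p ∧ r) is F. ✓
Satisfying worlds: {1, 2, 3, 4, 6, 7, 8}.
So ¬□(◇¬p ∧ r) fails at the other 1 world.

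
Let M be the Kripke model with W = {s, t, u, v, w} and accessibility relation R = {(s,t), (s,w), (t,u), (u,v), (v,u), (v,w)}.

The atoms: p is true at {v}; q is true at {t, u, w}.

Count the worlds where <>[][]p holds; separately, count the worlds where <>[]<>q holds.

For <>[][]p:
s: successors {t, w}; [][]p there: t:T, w:T. ✓
t: successors {u}; [][]p there: u:F. ✗
u: successors {v}; [][]p there: v:T. ✓
v: successors {u, w}; [][]p there: u:F, w:T. ✓
w: no successors, so <>[][]p fails. ✗
— 3 worlds.
For <>[]<>q:
s: successors {t, w}; []<>q there: t:F, w:T. ✓
t: successors {u}; []<>q there: u:T. ✓
u: successors {v}; []<>q there: v:F. ✗
v: successors {u, w}; []<>q there: u:T, w:T. ✓
w: no successors, so <>[]<>q fails. ✗
— 3 worlds.

3 and 3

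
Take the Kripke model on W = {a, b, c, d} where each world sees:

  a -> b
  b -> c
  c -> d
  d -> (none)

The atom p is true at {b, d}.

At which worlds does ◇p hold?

a: successors {b}; p there: b:T. ✓
b: successors {c}; p there: c:F. ✗
c: successors {d}; p there: d:T. ✓
d: no successors, so ◇p fails. ✗

{a, c}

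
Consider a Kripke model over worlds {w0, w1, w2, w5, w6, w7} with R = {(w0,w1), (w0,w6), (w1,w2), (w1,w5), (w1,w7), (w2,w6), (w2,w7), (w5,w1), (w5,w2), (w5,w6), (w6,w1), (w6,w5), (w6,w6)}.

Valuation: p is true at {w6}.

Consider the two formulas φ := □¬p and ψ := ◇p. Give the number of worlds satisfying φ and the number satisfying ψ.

For □¬p:
w0: successors {w1, w6}; ¬p there: w1:T, w6:F. ✗
w1: successors {w2, w5, w7}; ¬p there: w2:T, w5:T, w7:T. ✓
w2: successors {w6, w7}; ¬p there: w6:F, w7:T. ✗
w5: successors {w1, w2, w6}; ¬p there: w1:T, w2:T, w6:F. ✗
w6: successors {w1, w5, w6}; ¬p there: w1:T, w5:T, w6:F. ✗
w7: no successors, so □¬p holds vacuously. ✓
— 2 worlds.
For ◇p:
w0: successors {w1, w6}; p there: w1:F, w6:T. ✓
w1: successors {w2, w5, w7}; p there: w2:F, w5:F, w7:F. ✗
w2: successors {w6, w7}; p there: w6:T, w7:F. ✓
w5: successors {w1, w2, w6}; p there: w1:F, w2:F, w6:T. ✓
w6: successors {w1, w5, w6}; p there: w1:F, w5:F, w6:T. ✓
w7: no successors, so ◇p fails. ✗
— 4 worlds.

2 and 4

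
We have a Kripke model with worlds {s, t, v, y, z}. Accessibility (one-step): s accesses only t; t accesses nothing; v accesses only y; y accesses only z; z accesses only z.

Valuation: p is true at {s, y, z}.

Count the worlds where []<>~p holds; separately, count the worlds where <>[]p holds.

1 and 4

For []<>~p:
s: successors {t}; <>~p there: t:F. ✗
t: no successors, so []<>~p holds vacuously. ✓
v: successors {y}; <>~p there: y:F. ✗
y: successors {z}; <>~p there: z:F. ✗
z: successors {z}; <>~p there: z:F. ✗
— 1 world.
For <>[]p:
s: successors {t}; []p there: t:T. ✓
t: no successors, so <>[]p fails. ✗
v: successors {y}; []p there: y:T. ✓
y: successors {z}; []p there: z:T. ✓
z: successors {z}; []p there: z:T. ✓
— 4 worlds.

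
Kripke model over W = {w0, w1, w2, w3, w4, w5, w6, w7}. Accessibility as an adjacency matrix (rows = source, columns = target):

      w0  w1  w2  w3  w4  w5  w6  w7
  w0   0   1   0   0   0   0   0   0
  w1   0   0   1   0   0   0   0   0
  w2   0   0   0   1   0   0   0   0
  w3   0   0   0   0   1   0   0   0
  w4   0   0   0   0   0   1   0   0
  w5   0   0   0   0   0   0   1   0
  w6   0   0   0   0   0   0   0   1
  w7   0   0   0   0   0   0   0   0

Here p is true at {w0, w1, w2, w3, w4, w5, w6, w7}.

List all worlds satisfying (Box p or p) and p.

w0: Box p or p is T, p is T. ✓
w1: Box p or p is T, p is T. ✓
w2: Box p or p is T, p is T. ✓
w3: Box p or p is T, p is T. ✓
w4: Box p or p is T, p is T. ✓
w5: Box p or p is T, p is T. ✓
w6: Box p or p is T, p is T. ✓
w7: Box p or p is T, p is T. ✓

{w0, w1, w2, w3, w4, w5, w6, w7}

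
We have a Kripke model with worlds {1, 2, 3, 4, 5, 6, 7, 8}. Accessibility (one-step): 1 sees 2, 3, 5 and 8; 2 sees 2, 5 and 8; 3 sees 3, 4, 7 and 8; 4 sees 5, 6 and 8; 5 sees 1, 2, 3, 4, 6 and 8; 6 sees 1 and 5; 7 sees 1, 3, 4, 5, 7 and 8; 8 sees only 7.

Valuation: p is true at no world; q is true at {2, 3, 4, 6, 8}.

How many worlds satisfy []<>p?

1: successors {2, 3, 5, 8}; <>p there: 2:F, 3:F, 5:F, 8:F. ✗
2: successors {2, 5, 8}; <>p there: 2:F, 5:F, 8:F. ✗
3: successors {3, 4, 7, 8}; <>p there: 3:F, 4:F, 7:F, 8:F. ✗
4: successors {5, 6, 8}; <>p there: 5:F, 6:F, 8:F. ✗
5: successors {1, 2, 3, 4, 6, 8}; <>p there: 1:F, 2:F, 3:F, 4:F, 6:F, 8:F. ✗
6: successors {1, 5}; <>p there: 1:F, 5:F. ✗
7: successors {1, 3, 4, 5, 7, 8}; <>p there: 1:F, 3:F, 4:F, 5:F, 7:F, 8:F. ✗
8: successors {7}; <>p there: 7:F. ✗
Satisfying worlds: ∅.

0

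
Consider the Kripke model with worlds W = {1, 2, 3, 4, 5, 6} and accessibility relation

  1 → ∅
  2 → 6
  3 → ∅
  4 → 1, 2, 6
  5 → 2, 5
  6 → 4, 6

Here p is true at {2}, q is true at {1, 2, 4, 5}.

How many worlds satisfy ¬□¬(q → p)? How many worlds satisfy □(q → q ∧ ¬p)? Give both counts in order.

4 and 4

For ¬□¬(q → p):
1: □¬(q → p) is T. ✗
2: □¬(q → p) is F. ✓
3: □¬(q → p) is T. ✗
4: □¬(q → p) is F. ✓
5: □¬(q → p) is F. ✓
6: □¬(q → p) is F. ✓
— 4 worlds.
For □(q → q ∧ ¬p):
1: no successors, so □(q → q ∧ ¬p) holds vacuously. ✓
2: successors {6}; q → q ∧ ¬p there: 6:T. ✓
3: no successors, so □(q → q ∧ ¬p) holds vacuously. ✓
4: successors {1, 2, 6}; q → q ∧ ¬p there: 1:T, 2:F, 6:T. ✗
5: successors {2, 5}; q → q ∧ ¬p there: 2:F, 5:T. ✗
6: successors {4, 6}; q → q ∧ ¬p there: 4:T, 6:T. ✓
— 4 worlds.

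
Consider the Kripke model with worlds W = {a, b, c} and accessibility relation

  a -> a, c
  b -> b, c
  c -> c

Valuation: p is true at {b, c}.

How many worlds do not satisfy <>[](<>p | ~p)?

a: successors {a, c}; [](<>p | ~p) there: a:T, c:T. ✓
b: successors {b, c}; [](<>p | ~p) there: b:T, c:T. ✓
c: successors {c}; [](<>p | ~p) there: c:T. ✓
Satisfying worlds: {a, b, c}.
So <>[](<>p | ~p) fails at the other 0 worlds.

0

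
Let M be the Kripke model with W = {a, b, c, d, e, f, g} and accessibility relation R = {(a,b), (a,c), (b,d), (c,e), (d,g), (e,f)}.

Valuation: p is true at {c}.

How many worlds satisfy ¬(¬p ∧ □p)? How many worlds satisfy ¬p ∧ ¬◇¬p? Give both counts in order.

5 and 2

For ¬(¬p ∧ □p):
a: ¬p ∧ □p is F. ✓
b: ¬p ∧ □p is F. ✓
c: ¬p ∧ □p is F. ✓
d: ¬p ∧ □p is F. ✓
e: ¬p ∧ □p is F. ✓
f: ¬p ∧ □p is T. ✗
g: ¬p ∧ □p is T. ✗
— 5 worlds.
For ¬p ∧ ¬◇¬p:
a: ¬p is T, ¬◇¬p is F. ✗
b: ¬p is T, ¬◇¬p is F. ✗
c: ¬p is F, ¬◇¬p is F. ✗
d: ¬p is T, ¬◇¬p is F. ✗
e: ¬p is T, ¬◇¬p is F. ✗
f: ¬p is T, ¬◇¬p is T. ✓
g: ¬p is T, ¬◇¬p is T. ✓
— 2 worlds.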